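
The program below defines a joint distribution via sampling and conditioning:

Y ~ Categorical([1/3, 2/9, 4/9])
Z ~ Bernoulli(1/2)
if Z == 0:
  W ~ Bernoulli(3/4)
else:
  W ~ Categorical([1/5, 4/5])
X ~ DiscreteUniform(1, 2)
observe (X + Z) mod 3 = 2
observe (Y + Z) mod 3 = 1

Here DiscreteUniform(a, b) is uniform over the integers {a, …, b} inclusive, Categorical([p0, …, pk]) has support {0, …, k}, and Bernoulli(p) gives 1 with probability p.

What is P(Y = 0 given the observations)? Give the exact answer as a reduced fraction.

Enumerate traces; 4 have nonzero weight after conditioning:
  (Y=0, Z=1, W=0, X=1) weight 1/60
  (Y=0, Z=1, W=1, X=1) weight 1/15
  (Y=1, Z=0, W=0, X=2) weight 1/72
  (Y=1, Z=0, W=1, X=2) weight 1/24
Group by Y:
  weight(Y=0) = 1/12
  weight(Y=1) = 1/18
Total weight = 1/12 + 1/18 = 5/36
P(Y=0 | obs) = 1/12 / 5/36 = 3/5
P(Y=1 | obs) = 1/18 / 5/36 = 2/5

P(Y = 0 | obs) = 3/5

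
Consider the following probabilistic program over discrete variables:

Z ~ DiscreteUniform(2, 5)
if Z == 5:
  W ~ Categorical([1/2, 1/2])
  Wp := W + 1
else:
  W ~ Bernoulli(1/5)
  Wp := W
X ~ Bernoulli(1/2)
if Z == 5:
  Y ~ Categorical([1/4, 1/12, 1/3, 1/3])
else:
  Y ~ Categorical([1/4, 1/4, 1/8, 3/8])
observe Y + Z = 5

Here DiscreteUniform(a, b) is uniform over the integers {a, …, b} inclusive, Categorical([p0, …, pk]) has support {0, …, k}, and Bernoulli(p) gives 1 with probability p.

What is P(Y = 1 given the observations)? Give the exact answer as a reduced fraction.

P(Y = 1 | obs) = 1/4

Enumerate traces; 16 have nonzero weight after conditioning:
  (Z=2, W=0, X=0, Y=3) weight 3/80
  (Z=2, W=0, X=1, Y=3) weight 3/80
  (Z=2, W=1, X=0, Y=3) weight 3/320
  (Z=2, W=1, X=1, Y=3) weight 3/320
  (Z=3, W=0, X=0, Y=2) weight 1/80
  (Z=3, W=0, X=1, Y=2) weight 1/80
  (Z=3, W=1, X=0, Y=2) weight 1/320
  (Z=3, W=1, X=1, Y=2) weight 1/320
  (Z=4, W=0, X=0, Y=1) weight 1/40
  (Z=5, W=0, X=0, Y=0) weight 1/64
  … 6 more
Group by Y:
  weight(Y=0) = 1/16
  weight(Y=1) = 1/16
  weight(Y=2) = 1/32
  weight(Y=3) = 3/32
Total weight = 1/16 + 1/16 + 1/32 + 3/32 = 1/4
P(Y=0 | obs) = 1/16 / 1/4 = 1/4
P(Y=1 | obs) = 1/16 / 1/4 = 1/4
P(Y=2 | obs) = 1/32 / 1/4 = 1/8
P(Y=3 | obs) = 3/32 / 1/4 = 3/8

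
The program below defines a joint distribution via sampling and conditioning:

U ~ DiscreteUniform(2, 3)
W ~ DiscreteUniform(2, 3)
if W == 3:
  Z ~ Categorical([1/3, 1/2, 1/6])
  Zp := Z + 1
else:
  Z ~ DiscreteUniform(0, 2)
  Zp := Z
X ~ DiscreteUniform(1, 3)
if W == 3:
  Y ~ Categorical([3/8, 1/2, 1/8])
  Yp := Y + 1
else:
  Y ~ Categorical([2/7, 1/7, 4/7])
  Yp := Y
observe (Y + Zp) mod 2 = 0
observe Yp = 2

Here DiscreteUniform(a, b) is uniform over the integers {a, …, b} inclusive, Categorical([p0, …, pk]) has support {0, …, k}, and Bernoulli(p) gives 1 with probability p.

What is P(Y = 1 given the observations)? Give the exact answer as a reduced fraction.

P(Y = 1 | obs) = 21/53

Enumerate traces; 24 have nonzero weight after conditioning:
  (U=2, W=2, Z=0, X=1, Y=2) weight 1/63
  (U=2, W=2, Z=0, X=2, Y=2) weight 1/63
  (U=2, W=2, Z=0, X=3, Y=2) weight 1/63
  (U=2, W=2, Z=2, X=1, Y=2) weight 1/63
  (U=2, W=2, Z=2, X=2, Y=2) weight 1/63
  (U=2, W=2, Z=2, X=3, Y=2) weight 1/63
  (U=2, W=3, Z=0, X=1, Y=1) weight 1/72
  (U=2, W=3, Z=0, X=2, Y=1) weight 1/72
  … 16 more
Group by Y:
  weight(Y=1) = 1/8
  weight(Y=2) = 4/21
Total weight = 1/8 + 4/21 = 53/168
P(Y=1 | obs) = 1/8 / 53/168 = 21/53
P(Y=2 | obs) = 4/21 / 53/168 = 32/53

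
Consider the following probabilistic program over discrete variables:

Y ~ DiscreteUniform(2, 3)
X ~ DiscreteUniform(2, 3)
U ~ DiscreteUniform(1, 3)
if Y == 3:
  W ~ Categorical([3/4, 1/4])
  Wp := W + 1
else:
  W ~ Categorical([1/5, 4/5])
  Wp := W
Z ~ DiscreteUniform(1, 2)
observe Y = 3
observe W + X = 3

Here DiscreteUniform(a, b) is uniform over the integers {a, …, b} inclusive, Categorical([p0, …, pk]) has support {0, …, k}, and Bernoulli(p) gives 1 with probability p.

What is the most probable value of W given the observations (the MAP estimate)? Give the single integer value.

argmax_v P(W = v | obs) = 0

Enumerate traces; 12 have nonzero weight after conditioning:
  (Y=3, X=2, U=1, W=1, Z=1) weight 1/96
  (Y=3, X=2, U=1, W=1, Z=2) weight 1/96
  (Y=3, X=2, U=2, W=1, Z=1) weight 1/96
  (Y=3, X=2, U=2, W=1, Z=2) weight 1/96
  (Y=3, X=2, U=3, W=1, Z=1) weight 1/96
  (Y=3, X=2, U=3, W=1, Z=2) weight 1/96
  (Y=3, X=3, U=1, W=0, Z=1) weight 1/32
  (Y=3, X=3, U=1, W=0, Z=2) weight 1/32
  … 4 more
Group by W:
  weight(W=0) = 3/16
  weight(W=1) = 1/16
Total weight = 3/16 + 1/16 = 1/4
P(W=0 | obs) = 3/16 / 1/4 = 3/4
P(W=1 | obs) = 1/16 / 1/4 = 1/4
argmax = 0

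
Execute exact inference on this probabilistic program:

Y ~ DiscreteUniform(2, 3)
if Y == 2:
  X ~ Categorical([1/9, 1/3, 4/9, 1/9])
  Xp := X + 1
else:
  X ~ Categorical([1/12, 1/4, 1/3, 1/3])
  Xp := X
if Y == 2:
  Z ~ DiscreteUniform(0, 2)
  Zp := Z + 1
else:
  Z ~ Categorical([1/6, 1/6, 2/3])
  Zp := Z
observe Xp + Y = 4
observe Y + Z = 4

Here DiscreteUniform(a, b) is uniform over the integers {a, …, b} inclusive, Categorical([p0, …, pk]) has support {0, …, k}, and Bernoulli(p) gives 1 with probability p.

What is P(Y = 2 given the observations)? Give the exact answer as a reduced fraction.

P(Y = 2 | obs) = 8/11

Enumerate traces; 2 have nonzero weight after conditioning:
  (Y=2, X=1, Z=2) weight 1/18
  (Y=3, X=1, Z=1) weight 1/48
Group by Y:
  weight(Y=2) = 1/18
  weight(Y=3) = 1/48
Total weight = 1/18 + 1/48 = 11/144
P(Y=2 | obs) = 1/18 / 11/144 = 8/11
P(Y=3 | obs) = 1/48 / 11/144 = 3/11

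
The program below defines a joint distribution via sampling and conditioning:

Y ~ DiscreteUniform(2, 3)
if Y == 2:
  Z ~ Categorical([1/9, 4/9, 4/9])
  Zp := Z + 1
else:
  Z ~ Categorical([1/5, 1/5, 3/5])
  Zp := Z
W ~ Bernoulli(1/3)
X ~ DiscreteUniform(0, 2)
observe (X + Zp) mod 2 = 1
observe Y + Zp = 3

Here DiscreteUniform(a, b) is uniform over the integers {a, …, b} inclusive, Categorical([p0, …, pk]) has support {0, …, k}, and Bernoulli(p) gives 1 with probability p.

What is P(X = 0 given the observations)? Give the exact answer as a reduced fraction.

P(X = 0 | obs) = 5/19

Enumerate traces; 6 have nonzero weight after conditioning:
  (Y=2, Z=0, W=0, X=0) weight 1/81
  (Y=2, Z=0, W=0, X=2) weight 1/81
  (Y=2, Z=0, W=1, X=0) weight 1/162
  (Y=2, Z=0, W=1, X=2) weight 1/162
  (Y=3, Z=0, W=0, X=1) weight 1/45
  (Y=3, Z=0, W=1, X=1) weight 1/90
Group by X:
  weight(X=0) = 1/54
  weight(X=1) = 1/30
  weight(X=2) = 1/54
Total weight = 1/54 + 1/30 + 1/54 = 19/270
P(X=0 | obs) = 1/54 / 19/270 = 5/19
P(X=1 | obs) = 1/30 / 19/270 = 9/19
P(X=2 | obs) = 1/54 / 19/270 = 5/19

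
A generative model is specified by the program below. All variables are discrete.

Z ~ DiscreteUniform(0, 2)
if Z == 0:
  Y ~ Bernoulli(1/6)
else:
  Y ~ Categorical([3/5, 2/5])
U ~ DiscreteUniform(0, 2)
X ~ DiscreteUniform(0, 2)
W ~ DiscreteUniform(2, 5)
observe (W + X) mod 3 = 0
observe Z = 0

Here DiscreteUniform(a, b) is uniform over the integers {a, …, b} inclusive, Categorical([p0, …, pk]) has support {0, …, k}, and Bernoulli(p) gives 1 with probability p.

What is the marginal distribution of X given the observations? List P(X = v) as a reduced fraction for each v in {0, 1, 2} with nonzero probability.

Enumerate traces; 24 have nonzero weight after conditioning:
  (Z=0, Y=0, U=0, X=0, W=3) weight 5/648
  (Z=0, Y=0, U=0, X=1, W=2) weight 5/648
  (Z=0, Y=0, U=0, X=1, W=5) weight 5/648
  (Z=0, Y=0, U=0, X=2, W=4) weight 5/648
  (Z=0, Y=0, U=1, X=0, W=3) weight 5/648
  (Z=0, Y=0, U=1, X=1, W=2) weight 5/648
  (Z=0, Y=0, U=1, X=1, W=5) weight 5/648
  (Z=0, Y=0, U=1, X=2, W=4) weight 5/648
  … 16 more
Group by X:
  weight(X=0) = 1/36
  weight(X=1) = 1/18
  weight(X=2) = 1/36
Total weight = 1/36 + 1/18 + 1/36 = 1/9
P(X=0 | obs) = 1/36 / 1/9 = 1/4
P(X=1 | obs) = 1/18 / 1/9 = 1/2
P(X=2 | obs) = 1/36 / 1/9 = 1/4

P(X=0) = 1/4, P(X=1) = 1/2, P(X=2) = 1/4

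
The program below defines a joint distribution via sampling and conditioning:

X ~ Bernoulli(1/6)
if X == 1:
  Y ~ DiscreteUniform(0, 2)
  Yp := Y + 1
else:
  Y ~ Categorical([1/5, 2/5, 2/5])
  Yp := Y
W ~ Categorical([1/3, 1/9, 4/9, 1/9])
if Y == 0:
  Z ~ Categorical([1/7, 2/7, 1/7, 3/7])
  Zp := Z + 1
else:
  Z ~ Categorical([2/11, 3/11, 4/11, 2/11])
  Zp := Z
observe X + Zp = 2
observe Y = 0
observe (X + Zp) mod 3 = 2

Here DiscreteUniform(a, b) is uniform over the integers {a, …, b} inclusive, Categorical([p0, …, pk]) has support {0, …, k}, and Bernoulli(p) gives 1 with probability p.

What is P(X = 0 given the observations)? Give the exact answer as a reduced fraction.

P(X = 0 | obs) = 6/7

Enumerate traces; 8 have nonzero weight after conditioning:
  (X=0, Y=0, W=0, Z=1) weight 1/63
  (X=0, Y=0, W=1, Z=1) weight 1/189
  (X=0, Y=0, W=2, Z=1) weight 4/189
  (X=0, Y=0, W=3, Z=1) weight 1/189
  (X=1, Y=0, W=0, Z=0) weight 1/378
  (X=1, Y=0, W=1, Z=0) weight 1/1134
  (X=1, Y=0, W=2, Z=0) weight 2/567
  (X=1, Y=0, W=3, Z=0) weight 1/1134
Group by X:
  weight(X=0) = 1/21
  weight(X=1) = 1/126
Total weight = 1/21 + 1/126 = 1/18
P(X=0 | obs) = 1/21 / 1/18 = 6/7
P(X=1 | obs) = 1/126 / 1/18 = 1/7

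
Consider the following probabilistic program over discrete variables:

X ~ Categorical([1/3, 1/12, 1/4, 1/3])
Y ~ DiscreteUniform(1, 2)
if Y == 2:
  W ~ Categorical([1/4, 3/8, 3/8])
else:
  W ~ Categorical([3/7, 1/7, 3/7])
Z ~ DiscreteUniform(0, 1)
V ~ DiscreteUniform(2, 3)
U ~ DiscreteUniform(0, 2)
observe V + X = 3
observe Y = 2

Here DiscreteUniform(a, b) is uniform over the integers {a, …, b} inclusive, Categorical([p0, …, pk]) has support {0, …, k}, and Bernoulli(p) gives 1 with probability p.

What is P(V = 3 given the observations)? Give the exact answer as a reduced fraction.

P(V = 3 | obs) = 4/5

Enumerate traces; 36 have nonzero weight after conditioning:
  (X=0, Y=2, W=0, Z=0, V=3, U=0) weight 1/288
  (X=0, Y=2, W=0, Z=0, V=3, U=1) weight 1/288
  (X=0, Y=2, W=0, Z=0, V=3, U=2) weight 1/288
  (X=0, Y=2, W=0, Z=1, V=3, U=0) weight 1/288
  (X=0, Y=2, W=0, Z=1, V=3, U=1) weight 1/288
  (X=0, Y=2, W=0, Z=1, V=3, U=2) weight 1/288
  (X=0, Y=2, W=1, Z=0, V=3, U=0) weight 1/192
  (X=0, Y=2, W=1, Z=0, V=3, U=1) weight 1/192
  (X=1, Y=2, W=0, Z=0, V=2, U=0) weight 1/1152
  … 27 more
Group by V:
  weight(V=2) = 1/48
  weight(V=3) = 1/12
Total weight = 1/48 + 1/12 = 5/48
P(V=2 | obs) = 1/48 / 5/48 = 1/5
P(V=3 | obs) = 1/12 / 5/48 = 4/5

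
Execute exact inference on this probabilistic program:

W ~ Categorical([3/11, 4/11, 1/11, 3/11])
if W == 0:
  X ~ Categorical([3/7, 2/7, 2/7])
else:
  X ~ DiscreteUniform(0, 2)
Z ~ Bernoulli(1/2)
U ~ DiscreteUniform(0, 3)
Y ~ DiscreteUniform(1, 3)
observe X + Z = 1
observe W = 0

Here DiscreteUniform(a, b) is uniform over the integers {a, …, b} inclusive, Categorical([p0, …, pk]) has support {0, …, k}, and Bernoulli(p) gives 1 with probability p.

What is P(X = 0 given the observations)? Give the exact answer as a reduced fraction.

Enumerate traces; 24 have nonzero weight after conditioning:
  (W=0, X=0, Z=1, U=0, Y=1) weight 3/616
  (W=0, X=0, Z=1, U=0, Y=2) weight 3/616
  (W=0, X=0, Z=1, U=0, Y=3) weight 3/616
  (W=0, X=0, Z=1, U=1, Y=1) weight 3/616
  (W=0, X=0, Z=1, U=1, Y=2) weight 3/616
  (W=0, X=0, Z=1, U=1, Y=3) weight 3/616
  (W=0, X=0, Z=1, U=2, Y=1) weight 3/616
  (W=0, X=0, Z=1, U=2, Y=2) weight 3/616
  (W=0, X=1, Z=0, U=0, Y=1) weight 1/308
  … 15 more
Group by X:
  weight(X=0) = 9/154
  weight(X=1) = 3/77
Total weight = 9/154 + 3/77 = 15/154
P(X=0 | obs) = 9/154 / 15/154 = 3/5
P(X=1 | obs) = 3/77 / 15/154 = 2/5

P(X = 0 | obs) = 3/5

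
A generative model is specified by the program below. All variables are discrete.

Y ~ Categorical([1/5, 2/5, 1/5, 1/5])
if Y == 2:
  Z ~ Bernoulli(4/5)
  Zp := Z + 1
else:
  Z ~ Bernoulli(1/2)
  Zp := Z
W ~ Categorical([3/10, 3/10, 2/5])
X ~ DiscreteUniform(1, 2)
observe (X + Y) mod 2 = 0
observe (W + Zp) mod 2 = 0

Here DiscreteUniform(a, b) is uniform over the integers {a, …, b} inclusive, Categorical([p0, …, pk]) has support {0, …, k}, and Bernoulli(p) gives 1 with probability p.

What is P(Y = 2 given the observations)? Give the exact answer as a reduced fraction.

Enumerate traces; 12 have nonzero weight after conditioning:
  (Y=0, Z=0, W=0, X=2) weight 3/200
  (Y=0, Z=0, W=2, X=2) weight 1/50
  (Y=0, Z=1, W=1, X=2) weight 3/200
  (Y=1, Z=0, W=0, X=1) weight 3/100
  (Y=1, Z=0, W=2, X=1) weight 1/25
  (Y=1, Z=1, W=1, X=1) weight 3/100
  (Y=2, Z=0, W=1, X=2) weight 3/500
  (Y=2, Z=1, W=0, X=2) weight 3/125
  (Y=3, Z=0, W=0, X=1) weight 3/200
  … 3 more
Group by Y:
  weight(Y=0) = 1/20
  weight(Y=1) = 1/10
  weight(Y=2) = 31/500
  weight(Y=3) = 1/20
Total weight = 1/20 + 1/10 + 31/500 + 1/20 = 131/500
P(Y=0 | obs) = 1/20 / 131/500 = 25/131
P(Y=1 | obs) = 1/10 / 131/500 = 50/131
P(Y=2 | obs) = 31/500 / 131/500 = 31/131
P(Y=3 | obs) = 1/20 / 131/500 = 25/131

P(Y = 2 | obs) = 31/131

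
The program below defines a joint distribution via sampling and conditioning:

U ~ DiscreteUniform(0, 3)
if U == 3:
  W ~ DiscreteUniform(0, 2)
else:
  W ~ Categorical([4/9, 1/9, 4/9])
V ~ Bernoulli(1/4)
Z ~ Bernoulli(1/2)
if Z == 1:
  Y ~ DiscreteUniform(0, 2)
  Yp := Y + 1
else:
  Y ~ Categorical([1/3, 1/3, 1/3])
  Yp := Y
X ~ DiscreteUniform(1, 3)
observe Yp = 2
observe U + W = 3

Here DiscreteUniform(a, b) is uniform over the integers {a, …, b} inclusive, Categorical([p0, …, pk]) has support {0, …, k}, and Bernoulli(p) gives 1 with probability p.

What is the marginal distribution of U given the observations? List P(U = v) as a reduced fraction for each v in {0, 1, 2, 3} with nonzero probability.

Enumerate traces; 36 have nonzero weight after conditioning:
  (U=1, W=2, V=0, Z=0, Y=2, X=1) weight 1/216
  (U=1, W=2, V=0, Z=0, Y=2, X=2) weight 1/216
  (U=1, W=2, V=0, Z=0, Y=2, X=3) weight 1/216
  (U=1, W=2, V=0, Z=1, Y=1, X=1) weight 1/216
  (U=1, W=2, V=0, Z=1, Y=1, X=2) weight 1/216
  (U=1, W=2, V=0, Z=1, Y=1, X=3) weight 1/216
  (U=1, W=2, V=1, Z=0, Y=2, X=1) weight 1/648
  (U=1, W=2, V=1, Z=0, Y=2, X=2) weight 1/648
  (U=2, W=1, V=0, Z=0, Y=2, X=1) weight 1/864
  (U=3, W=0, V=0, Z=0, Y=2, X=1) weight 1/288
  … 26 more
Group by U:
  weight(U=1) = 1/27
  weight(U=2) = 1/108
  weight(U=3) = 1/36
Total weight = 1/27 + 1/108 + 1/36 = 2/27
P(U=1 | obs) = 1/27 / 2/27 = 1/2
P(U=2 | obs) = 1/108 / 2/27 = 1/8
P(U=3 | obs) = 1/36 / 2/27 = 3/8

P(U=1) = 1/2, P(U=2) = 1/8, P(U=3) = 3/8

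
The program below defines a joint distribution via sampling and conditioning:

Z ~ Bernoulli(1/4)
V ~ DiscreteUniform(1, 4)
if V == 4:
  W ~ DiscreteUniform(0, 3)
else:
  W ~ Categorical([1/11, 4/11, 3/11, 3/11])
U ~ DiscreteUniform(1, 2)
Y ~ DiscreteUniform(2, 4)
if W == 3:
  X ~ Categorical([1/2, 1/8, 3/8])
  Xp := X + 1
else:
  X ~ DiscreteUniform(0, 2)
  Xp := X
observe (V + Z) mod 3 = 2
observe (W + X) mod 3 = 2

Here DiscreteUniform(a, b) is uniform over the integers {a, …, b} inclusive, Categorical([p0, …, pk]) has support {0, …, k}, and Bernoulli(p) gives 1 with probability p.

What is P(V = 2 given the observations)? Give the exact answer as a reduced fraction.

Enumerate traces; 72 have nonzero weight after conditioning:
  (Z=0, V=2, W=0, U=1, Y=2, X=2) weight 1/1056
  (Z=0, V=2, W=0, U=1, Y=3, X=2) weight 1/1056
  (Z=0, V=2, W=0, U=1, Y=4, X=2) weight 1/1056
  (Z=0, V=2, W=0, U=2, Y=2, X=2) weight 1/1056
  (Z=0, V=2, W=0, U=2, Y=3, X=2) weight 1/1056
  (Z=0, V=2, W=0, U=2, Y=4, X=2) weight 1/1056
  (Z=0, V=2, W=1, U=1, Y=2, X=1) weight 1/264
  (Z=0, V=2, W=1, U=1, Y=3, X=1) weight 1/264
  (Z=1, V=1, W=0, U=1, Y=2, X=2) weight 1/3168
  (Z=1, V=4, W=0, U=1, Y=2, X=2) weight 1/1152
  … 62 more
Group by V:
  weight(V=1) = 91/4224
  weight(V=2) = 91/1408
  weight(V=4) = 11/512
Total weight = 91/4224 + 91/1408 + 11/512 = 1819/16896
P(V=1 | obs) = 91/4224 / 1819/16896 = 364/1819
P(V=2 | obs) = 91/1408 / 1819/16896 = 1092/1819
P(V=4 | obs) = 11/512 / 1819/16896 = 363/1819

P(V = 2 | obs) = 1092/1819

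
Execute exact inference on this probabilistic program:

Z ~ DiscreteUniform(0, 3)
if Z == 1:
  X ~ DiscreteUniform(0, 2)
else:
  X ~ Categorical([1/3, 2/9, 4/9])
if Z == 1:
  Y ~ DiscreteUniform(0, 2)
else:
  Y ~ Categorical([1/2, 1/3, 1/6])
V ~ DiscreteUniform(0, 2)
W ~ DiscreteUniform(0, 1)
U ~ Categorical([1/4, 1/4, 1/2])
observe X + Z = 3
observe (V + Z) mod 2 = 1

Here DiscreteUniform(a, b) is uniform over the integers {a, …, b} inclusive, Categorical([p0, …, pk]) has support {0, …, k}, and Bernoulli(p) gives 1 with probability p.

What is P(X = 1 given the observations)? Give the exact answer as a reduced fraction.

Enumerate traces; 90 have nonzero weight after conditioning:
  (Z=1, X=2, Y=0, V=0, W=0, U=0) weight 1/864
  (Z=1, X=2, Y=0, V=0, W=0, U=1) weight 1/864
  (Z=1, X=2, Y=0, V=0, W=0, U=2) weight 1/432
  (Z=1, X=2, Y=0, V=0, W=1, U=0) weight 1/864
  (Z=1, X=2, Y=0, V=0, W=1, U=1) weight 1/864
  (Z=1, X=2, Y=0, V=0, W=1, U=2) weight 1/432
  (Z=1, X=2, Y=0, V=2, W=0, U=0) weight 1/864
  (Z=1, X=2, Y=0, V=2, W=0, U=1) weight 1/864
  (Z=2, X=1, Y=0, V=1, W=0, U=0) weight 1/864
  (Z=3, X=0, Y=0, V=0, W=0, U=0) weight 1/576
  … 80 more
Group by X:
  weight(X=0) = 1/18
  weight(X=1) = 1/54
  weight(X=2) = 1/18
Total weight = 1/18 + 1/54 + 1/18 = 7/54
P(X=0 | obs) = 1/18 / 7/54 = 3/7
P(X=1 | obs) = 1/54 / 7/54 = 1/7
P(X=2 | obs) = 1/18 / 7/54 = 3/7

P(X = 1 | obs) = 1/7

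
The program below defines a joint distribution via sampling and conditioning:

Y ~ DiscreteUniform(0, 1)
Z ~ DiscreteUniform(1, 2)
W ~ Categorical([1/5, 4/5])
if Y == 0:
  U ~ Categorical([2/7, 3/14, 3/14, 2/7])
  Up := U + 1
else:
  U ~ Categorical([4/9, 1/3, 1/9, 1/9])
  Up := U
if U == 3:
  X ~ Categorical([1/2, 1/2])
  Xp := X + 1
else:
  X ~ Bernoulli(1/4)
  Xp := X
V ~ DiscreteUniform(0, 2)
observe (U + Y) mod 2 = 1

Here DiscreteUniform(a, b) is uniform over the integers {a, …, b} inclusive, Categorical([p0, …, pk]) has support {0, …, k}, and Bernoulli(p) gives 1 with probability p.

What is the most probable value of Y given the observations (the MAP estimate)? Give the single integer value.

Enumerate traces; 96 have nonzero weight after conditioning:
  (Y=0, Z=1, W=0, U=1, X=0, V=0) weight 3/1120
  (Y=0, Z=1, W=0, U=1, X=0, V=1) weight 3/1120
  (Y=0, Z=1, W=0, U=1, X=0, V=2) weight 3/1120
  (Y=0, Z=1, W=0, U=1, X=1, V=0) weight 1/1120
  (Y=0, Z=1, W=0, U=1, X=1, V=1) weight 1/1120
  (Y=0, Z=1, W=0, U=1, X=1, V=2) weight 1/1120
  (Y=0, Z=1, W=0, U=3, X=0, V=0) weight 1/420
  (Y=0, Z=1, W=0, U=3, X=0, V=1) weight 1/420
  (Y=1, Z=1, W=0, U=0, X=0, V=0) weight 1/180
  … 87 more
Group by Y:
  weight(Y=0) = 1/4
  weight(Y=1) = 5/18
Total weight = 1/4 + 5/18 = 19/36
P(Y=0 | obs) = 1/4 / 19/36 = 9/19
P(Y=1 | obs) = 5/18 / 19/36 = 10/19
argmax = 1

argmax_v P(Y = v | obs) = 1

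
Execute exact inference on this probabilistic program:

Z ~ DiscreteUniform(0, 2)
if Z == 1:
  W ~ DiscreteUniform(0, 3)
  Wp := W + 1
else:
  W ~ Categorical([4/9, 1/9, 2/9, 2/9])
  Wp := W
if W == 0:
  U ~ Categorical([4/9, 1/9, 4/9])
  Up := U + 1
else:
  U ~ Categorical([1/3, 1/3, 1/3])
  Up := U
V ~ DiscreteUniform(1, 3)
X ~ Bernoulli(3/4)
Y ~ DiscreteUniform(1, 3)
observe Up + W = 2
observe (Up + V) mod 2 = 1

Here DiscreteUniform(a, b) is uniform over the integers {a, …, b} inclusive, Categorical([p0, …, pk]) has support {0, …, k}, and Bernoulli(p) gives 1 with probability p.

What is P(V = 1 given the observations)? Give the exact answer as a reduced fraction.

Enumerate traces; 90 have nonzero weight after conditioning:
  (Z=0, W=0, U=1, V=1, X=0, Y=1) weight 1/2187
  (Z=0, W=0, U=1, V=1, X=0, Y=2) weight 1/2187
  (Z=0, W=0, U=1, V=1, X=0, Y=3) weight 1/2187
  (Z=0, W=0, U=1, V=1, X=1, Y=1) weight 1/729
  (Z=0, W=0, U=1, V=1, X=1, Y=2) weight 1/729
  (Z=0, W=0, U=1, V=1, X=1, Y=3) weight 1/729
  (Z=0, W=0, U=1, V=3, X=0, Y=1) weight 1/2187
  (Z=0, W=0, U=1, V=3, X=0, Y=2) weight 1/2187
  (Z=0, W=1, U=1, V=2, X=0, Y=1) weight 1/2916
  … 81 more
Group by V:
  weight(V=1) = 29/729
  weight(V=2) = 17/972
  weight(V=3) = 29/729
Total weight = 29/729 + 17/972 + 29/729 = 283/2916
P(V=1 | obs) = 29/729 / 283/2916 = 116/283
P(V=2 | obs) = 17/972 / 283/2916 = 51/283
P(V=3 | obs) = 29/729 / 283/2916 = 116/283

P(V = 1 | obs) = 116/283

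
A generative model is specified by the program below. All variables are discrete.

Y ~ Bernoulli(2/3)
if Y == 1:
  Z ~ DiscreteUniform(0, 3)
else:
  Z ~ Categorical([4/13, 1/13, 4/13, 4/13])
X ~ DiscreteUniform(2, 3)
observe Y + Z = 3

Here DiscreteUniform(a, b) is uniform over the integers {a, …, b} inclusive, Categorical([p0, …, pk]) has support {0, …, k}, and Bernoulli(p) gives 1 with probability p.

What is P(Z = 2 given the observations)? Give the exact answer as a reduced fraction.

Enumerate traces; 4 have nonzero weight after conditioning:
  (Y=0, Z=3, X=2) weight 2/39
  (Y=0, Z=3, X=3) weight 2/39
  (Y=1, Z=2, X=2) weight 1/12
  (Y=1, Z=2, X=3) weight 1/12
Group by Z:
  weight(Z=2) = 1/6
  weight(Z=3) = 4/39
Total weight = 1/6 + 4/39 = 7/26
P(Z=2 | obs) = 1/6 / 7/26 = 13/21
P(Z=3 | obs) = 4/39 / 7/26 = 8/21

P(Z = 2 | obs) = 13/21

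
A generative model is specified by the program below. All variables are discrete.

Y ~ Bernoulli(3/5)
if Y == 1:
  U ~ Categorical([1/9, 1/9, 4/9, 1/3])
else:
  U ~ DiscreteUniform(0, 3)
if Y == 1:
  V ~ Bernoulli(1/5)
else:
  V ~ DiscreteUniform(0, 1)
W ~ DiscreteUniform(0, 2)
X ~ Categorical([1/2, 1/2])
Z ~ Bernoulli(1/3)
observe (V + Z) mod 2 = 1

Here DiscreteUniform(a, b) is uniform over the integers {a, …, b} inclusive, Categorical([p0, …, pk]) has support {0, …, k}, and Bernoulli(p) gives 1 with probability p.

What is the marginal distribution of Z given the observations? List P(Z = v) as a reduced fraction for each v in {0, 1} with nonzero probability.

Enumerate traces; 96 have nonzero weight after conditioning:
  (Y=0, U=0, V=0, W=0, X=0, Z=1) weight 1/360
  (Y=0, U=0, V=0, W=0, X=1, Z=1) weight 1/360
  (Y=0, U=0, V=0, W=1, X=0, Z=1) weight 1/360
  (Y=0, U=0, V=0, W=1, X=1, Z=1) weight 1/360
  (Y=0, U=0, V=0, W=2, X=0, Z=1) weight 1/360
  (Y=0, U=0, V=0, W=2, X=1, Z=1) weight 1/360
  (Y=0, U=0, V=1, W=0, X=0, Z=0) weight 1/180
  (Y=0, U=0, V=1, W=0, X=1, Z=0) weight 1/180
  … 88 more
Group by Z:
  weight(Z=0) = 16/75
  weight(Z=1) = 17/75
Total weight = 16/75 + 17/75 = 11/25
P(Z=0 | obs) = 16/75 / 11/25 = 16/33
P(Z=1 | obs) = 17/75 / 11/25 = 17/33

P(Z=0) = 16/33, P(Z=1) = 17/33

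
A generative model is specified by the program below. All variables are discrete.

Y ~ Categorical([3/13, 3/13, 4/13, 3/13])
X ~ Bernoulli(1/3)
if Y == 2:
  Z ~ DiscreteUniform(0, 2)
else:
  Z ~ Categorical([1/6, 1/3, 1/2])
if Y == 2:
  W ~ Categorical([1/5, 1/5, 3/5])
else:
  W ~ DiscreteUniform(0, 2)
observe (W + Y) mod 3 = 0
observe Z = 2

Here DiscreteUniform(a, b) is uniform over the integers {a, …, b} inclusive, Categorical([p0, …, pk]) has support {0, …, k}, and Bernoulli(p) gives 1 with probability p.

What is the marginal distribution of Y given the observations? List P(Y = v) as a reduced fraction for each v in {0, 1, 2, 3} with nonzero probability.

P(Y=0) = 15/53, P(Y=1) = 15/53, P(Y=2) = 8/53, P(Y=3) = 15/53

Enumerate traces; 8 have nonzero weight after conditioning:
  (Y=0, X=0, Z=2, W=0) weight 1/39
  (Y=0, X=1, Z=2, W=0) weight 1/78
  (Y=1, X=0, Z=2, W=2) weight 1/39
  (Y=1, X=1, Z=2, W=2) weight 1/78
  (Y=2, X=0, Z=2, W=1) weight 8/585
  (Y=2, X=1, Z=2, W=1) weight 4/585
  (Y=3, X=0, Z=2, W=0) weight 1/39
  (Y=3, X=1, Z=2, W=0) weight 1/78
Group by Y:
  weight(Y=0) = 1/26
  weight(Y=1) = 1/26
  weight(Y=2) = 4/195
  weight(Y=3) = 1/26
Total weight = 1/26 + 1/26 + 4/195 + 1/26 = 53/390
P(Y=0 | obs) = 1/26 / 53/390 = 15/53
P(Y=1 | obs) = 1/26 / 53/390 = 15/53
P(Y=2 | obs) = 4/195 / 53/390 = 8/53
P(Y=3 | obs) = 1/26 / 53/390 = 15/53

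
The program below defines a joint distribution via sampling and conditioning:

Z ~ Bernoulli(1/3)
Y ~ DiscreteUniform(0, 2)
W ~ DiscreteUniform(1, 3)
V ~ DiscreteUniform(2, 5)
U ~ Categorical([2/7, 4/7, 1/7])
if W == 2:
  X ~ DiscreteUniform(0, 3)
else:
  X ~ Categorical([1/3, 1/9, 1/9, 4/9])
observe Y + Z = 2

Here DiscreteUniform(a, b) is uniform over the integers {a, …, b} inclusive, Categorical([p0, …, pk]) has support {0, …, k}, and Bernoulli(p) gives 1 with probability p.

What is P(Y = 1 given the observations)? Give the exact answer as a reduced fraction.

Enumerate traces; 288 have nonzero weight after conditioning:
  (Z=0, Y=2, W=1, V=2, U=0, X=0) weight 1/567
  (Z=0, Y=2, W=1, V=2, U=0, X=1) weight 1/1701
  (Z=0, Y=2, W=1, V=2, U=0, X=2) weight 1/1701
  (Z=0, Y=2, W=1, V=2, U=0, X=3) weight 4/1701
  (Z=0, Y=2, W=1, V=2, U=1, X=0) weight 2/567
  (Z=0, Y=2, W=1, V=2, U=1, X=1) weight 2/1701
  (Z=0, Y=2, W=1, V=2, U=1, X=2) weight 2/1701
  (Z=0, Y=2, W=1, V=2, U=1, X=3) weight 8/1701
  (Z=1, Y=1, W=1, V=2, U=0, X=0) weight 1/1134
  … 279 more
Group by Y:
  weight(Y=1) = 1/9
  weight(Y=2) = 2/9
Total weight = 1/9 + 2/9 = 1/3
P(Y=1 | obs) = 1/9 / 1/3 = 1/3
P(Y=2 | obs) = 2/9 / 1/3 = 2/3

P(Y = 1 | obs) = 1/3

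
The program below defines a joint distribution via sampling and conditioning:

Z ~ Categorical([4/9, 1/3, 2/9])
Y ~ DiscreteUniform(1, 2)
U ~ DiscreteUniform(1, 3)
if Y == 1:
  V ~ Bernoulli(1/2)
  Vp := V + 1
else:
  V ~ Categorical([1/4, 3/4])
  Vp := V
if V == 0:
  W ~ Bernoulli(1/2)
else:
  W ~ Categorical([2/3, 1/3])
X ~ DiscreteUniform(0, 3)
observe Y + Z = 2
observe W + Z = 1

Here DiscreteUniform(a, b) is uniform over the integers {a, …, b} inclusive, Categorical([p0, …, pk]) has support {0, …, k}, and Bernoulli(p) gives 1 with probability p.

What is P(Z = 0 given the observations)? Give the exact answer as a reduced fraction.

P(Z = 0 | obs) = 6/13

Enumerate traces; 48 have nonzero weight after conditioning:
  (Z=0, Y=2, U=1, V=0, W=1, X=0) weight 1/432
  (Z=0, Y=2, U=1, V=0, W=1, X=1) weight 1/432
  (Z=0, Y=2, U=1, V=0, W=1, X=2) weight 1/432
  (Z=0, Y=2, U=1, V=0, W=1, X=3) weight 1/432
  (Z=0, Y=2, U=1, V=1, W=1, X=0) weight 1/216
  (Z=0, Y=2, U=1, V=1, W=1, X=1) weight 1/216
  (Z=0, Y=2, U=1, V=1, W=1, X=2) weight 1/216
  (Z=0, Y=2, U=1, V=1, W=1, X=3) weight 1/216
  (Z=1, Y=1, U=1, V=0, W=0, X=0) weight 1/288
  … 39 more
Group by Z:
  weight(Z=0) = 1/12
  weight(Z=1) = 7/72
Total weight = 1/12 + 7/72 = 13/72
P(Z=0 | obs) = 1/12 / 13/72 = 6/13
P(Z=1 | obs) = 7/72 / 13/72 = 7/13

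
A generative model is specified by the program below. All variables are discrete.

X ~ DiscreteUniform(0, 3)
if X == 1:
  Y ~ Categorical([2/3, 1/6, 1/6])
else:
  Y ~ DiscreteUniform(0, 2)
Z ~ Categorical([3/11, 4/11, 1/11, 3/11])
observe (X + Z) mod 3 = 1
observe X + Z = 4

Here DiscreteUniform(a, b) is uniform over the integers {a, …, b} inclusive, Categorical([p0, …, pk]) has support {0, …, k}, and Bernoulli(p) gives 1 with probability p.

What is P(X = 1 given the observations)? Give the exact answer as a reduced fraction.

Enumerate traces; 9 have nonzero weight after conditioning:
  (X=1, Y=0, Z=3) weight 1/22
  (X=1, Y=1, Z=3) weight 1/88
  (X=1, Y=2, Z=3) weight 1/88
  (X=2, Y=0, Z=2) weight 1/132
  (X=2, Y=1, Z=2) weight 1/132
  (X=2, Y=2, Z=2) weight 1/132
  (X=3, Y=0, Z=1) weight 1/33
  (X=3, Y=1, Z=1) weight 1/33
  … 1 more
Group by X:
  weight(X=1) = 3/44
  weight(X=2) = 1/44
  weight(X=3) = 1/11
Total weight = 3/44 + 1/44 + 1/11 = 2/11
P(X=1 | obs) = 3/44 / 2/11 = 3/8
P(X=2 | obs) = 1/44 / 2/11 = 1/8
P(X=3 | obs) = 1/11 / 2/11 = 1/2

P(X = 1 | obs) = 3/8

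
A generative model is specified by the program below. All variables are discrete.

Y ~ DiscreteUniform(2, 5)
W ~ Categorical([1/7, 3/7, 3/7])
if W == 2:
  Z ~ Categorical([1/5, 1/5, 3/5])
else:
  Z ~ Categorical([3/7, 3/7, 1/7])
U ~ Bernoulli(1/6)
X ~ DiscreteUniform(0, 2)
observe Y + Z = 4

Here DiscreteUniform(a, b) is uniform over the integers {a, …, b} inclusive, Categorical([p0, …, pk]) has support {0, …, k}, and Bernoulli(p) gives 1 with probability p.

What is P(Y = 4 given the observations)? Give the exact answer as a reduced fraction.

Enumerate traces; 54 have nonzero weight after conditioning:
  (Y=2, W=0, Z=2, U=0, X=0) weight 5/3528
  (Y=2, W=0, Z=2, U=0, X=1) weight 5/3528
  (Y=2, W=0, Z=2, U=0, X=2) weight 5/3528
  (Y=2, W=0, Z=2, U=1, X=0) weight 1/3528
  (Y=2, W=0, Z=2, U=1, X=1) weight 1/3528
  (Y=2, W=0, Z=2, U=1, X=2) weight 1/3528
  (Y=2, W=1, Z=2, U=0, X=0) weight 5/1176
  (Y=2, W=1, Z=2, U=0, X=1) weight 5/1176
  (Y=3, W=0, Z=1, U=0, X=0) weight 5/1176
  (Y=4, W=0, Z=0, U=0, X=0) weight 5/1176
  … 44 more
Group by Y:
  weight(Y=2) = 83/980
  weight(Y=3) = 81/980
  weight(Y=4) = 81/980
Total weight = 83/980 + 81/980 + 81/980 = 1/4
P(Y=2 | obs) = 83/980 / 1/4 = 83/245
P(Y=3 | obs) = 81/980 / 1/4 = 81/245
P(Y=4 | obs) = 81/980 / 1/4 = 81/245

P(Y = 4 | obs) = 81/245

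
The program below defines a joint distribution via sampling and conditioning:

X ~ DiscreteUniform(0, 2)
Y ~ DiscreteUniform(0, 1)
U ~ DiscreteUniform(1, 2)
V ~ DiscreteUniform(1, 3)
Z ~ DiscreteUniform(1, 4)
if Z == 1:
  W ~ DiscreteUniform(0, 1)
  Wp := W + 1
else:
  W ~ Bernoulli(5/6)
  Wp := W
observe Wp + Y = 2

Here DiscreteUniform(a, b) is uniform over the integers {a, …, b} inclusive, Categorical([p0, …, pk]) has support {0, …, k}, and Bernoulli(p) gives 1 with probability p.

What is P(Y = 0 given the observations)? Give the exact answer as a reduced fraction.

Enumerate traces; 90 have nonzero weight after conditioning:
  (X=0, Y=0, U=1, V=1, Z=1, W=1) weight 1/288
  (X=0, Y=0, U=1, V=2, Z=1, W=1) weight 1/288
  (X=0, Y=0, U=1, V=3, Z=1, W=1) weight 1/288
  (X=0, Y=0, U=2, V=1, Z=1, W=1) weight 1/288
  (X=0, Y=0, U=2, V=2, Z=1, W=1) weight 1/288
  (X=0, Y=0, U=2, V=3, Z=1, W=1) weight 1/288
  (X=0, Y=1, U=1, V=1, Z=1, W=0) weight 1/288
  (X=0, Y=1, U=1, V=1, Z=2, W=1) weight 5/864
  … 82 more
Group by Y:
  weight(Y=0) = 1/16
  weight(Y=1) = 3/8
Total weight = 1/16 + 3/8 = 7/16
P(Y=0 | obs) = 1/16 / 7/16 = 1/7
P(Y=1 | obs) = 3/8 / 7/16 = 6/7

P(Y = 0 | obs) = 1/7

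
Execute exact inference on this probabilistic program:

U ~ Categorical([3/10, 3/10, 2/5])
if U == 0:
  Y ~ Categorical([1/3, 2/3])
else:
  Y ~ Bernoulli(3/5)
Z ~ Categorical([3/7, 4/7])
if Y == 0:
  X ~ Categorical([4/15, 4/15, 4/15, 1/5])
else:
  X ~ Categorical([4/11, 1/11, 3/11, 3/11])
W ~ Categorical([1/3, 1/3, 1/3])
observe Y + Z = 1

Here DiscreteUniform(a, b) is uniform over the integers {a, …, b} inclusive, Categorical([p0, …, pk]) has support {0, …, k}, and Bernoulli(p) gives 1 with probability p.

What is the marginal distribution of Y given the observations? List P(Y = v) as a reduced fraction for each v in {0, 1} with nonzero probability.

P(Y=0) = 76/169, P(Y=1) = 93/169

Enumerate traces; 72 have nonzero weight after conditioning:
  (U=0, Y=0, Z=1, X=0, W=0) weight 8/1575
  (U=0, Y=0, Z=1, X=0, W=1) weight 8/1575
  (U=0, Y=0, Z=1, X=0, W=2) weight 8/1575
  (U=0, Y=0, Z=1, X=1, W=0) weight 8/1575
  (U=0, Y=0, Z=1, X=1, W=1) weight 8/1575
  (U=0, Y=0, Z=1, X=1, W=2) weight 8/1575
  (U=0, Y=0, Z=1, X=2, W=0) weight 8/1575
  (U=0, Y=0, Z=1, X=2, W=1) weight 8/1575
  (U=0, Y=1, Z=0, X=0, W=0) weight 4/385
  … 63 more
Group by Y:
  weight(Y=0) = 38/175
  weight(Y=1) = 93/350
Total weight = 38/175 + 93/350 = 169/350
P(Y=0 | obs) = 38/175 / 169/350 = 76/169
P(Y=1 | obs) = 93/350 / 169/350 = 93/169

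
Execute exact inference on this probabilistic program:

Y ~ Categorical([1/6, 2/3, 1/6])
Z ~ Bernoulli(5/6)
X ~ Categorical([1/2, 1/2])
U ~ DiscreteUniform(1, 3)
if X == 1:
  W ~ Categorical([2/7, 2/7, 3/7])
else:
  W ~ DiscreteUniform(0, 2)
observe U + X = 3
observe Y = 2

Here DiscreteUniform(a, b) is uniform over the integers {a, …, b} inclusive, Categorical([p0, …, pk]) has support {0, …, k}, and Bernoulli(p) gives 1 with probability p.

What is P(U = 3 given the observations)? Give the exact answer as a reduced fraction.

Enumerate traces; 12 have nonzero weight after conditioning:
  (Y=2, Z=0, X=0, U=3, W=0) weight 1/648
  (Y=2, Z=0, X=0, U=3, W=1) weight 1/648
  (Y=2, Z=0, X=0, U=3, W=2) weight 1/648
  (Y=2, Z=0, X=1, U=2, W=0) weight 1/756
  (Y=2, Z=0, X=1, U=2, W=1) weight 1/756
  (Y=2, Z=0, X=1, U=2, W=2) weight 1/504
  (Y=2, Z=1, X=0, U=3, W=0) weight 5/648
  (Y=2, Z=1, X=0, U=3, W=1) weight 5/648
  … 4 more
Group by U:
  weight(U=2) = 1/36
  weight(U=3) = 1/36
Total weight = 1/36 + 1/36 = 1/18
P(U=2 | obs) = 1/36 / 1/18 = 1/2
P(U=3 | obs) = 1/36 / 1/18 = 1/2

P(U = 3 | obs) = 1/2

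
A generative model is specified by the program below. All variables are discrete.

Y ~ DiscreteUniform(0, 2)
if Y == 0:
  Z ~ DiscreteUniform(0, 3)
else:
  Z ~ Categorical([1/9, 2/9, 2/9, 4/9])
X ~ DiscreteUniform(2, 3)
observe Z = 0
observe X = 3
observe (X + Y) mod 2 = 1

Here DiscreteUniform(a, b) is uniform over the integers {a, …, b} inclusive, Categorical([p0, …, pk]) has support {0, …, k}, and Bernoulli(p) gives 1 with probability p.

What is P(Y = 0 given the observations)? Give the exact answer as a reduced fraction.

Enumerate traces; 2 have nonzero weight after conditioning:
  (Y=0, Z=0, X=3) weight 1/24
  (Y=2, Z=0, X=3) weight 1/54
Group by Y:
  weight(Y=0) = 1/24
  weight(Y=2) = 1/54
Total weight = 1/24 + 1/54 = 13/216
P(Y=0 | obs) = 1/24 / 13/216 = 9/13
P(Y=2 | obs) = 1/54 / 13/216 = 4/13

P(Y = 0 | obs) = 9/13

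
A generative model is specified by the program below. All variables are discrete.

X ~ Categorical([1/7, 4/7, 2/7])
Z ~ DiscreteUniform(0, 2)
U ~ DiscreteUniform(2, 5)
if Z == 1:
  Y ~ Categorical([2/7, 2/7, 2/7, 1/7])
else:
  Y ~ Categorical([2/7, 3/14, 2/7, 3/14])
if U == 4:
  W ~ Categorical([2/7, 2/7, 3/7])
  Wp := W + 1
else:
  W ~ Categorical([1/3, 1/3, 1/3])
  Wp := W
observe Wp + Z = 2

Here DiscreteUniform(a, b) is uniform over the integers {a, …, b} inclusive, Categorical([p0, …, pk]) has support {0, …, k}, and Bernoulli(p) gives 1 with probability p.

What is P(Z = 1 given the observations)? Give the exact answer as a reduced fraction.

Enumerate traces; 132 have nonzero weight after conditioning:
  (X=0, Z=0, U=2, Y=0, W=2) weight 1/882
  (X=0, Z=0, U=2, Y=1, W=2) weight 1/1176
  (X=0, Z=0, U=2, Y=2, W=2) weight 1/882
  (X=0, Z=0, U=2, Y=3, W=2) weight 1/1176
  (X=0, Z=0, U=3, Y=0, W=2) weight 1/882
  (X=0, Z=0, U=3, Y=1, W=2) weight 1/1176
  (X=0, Z=0, U=3, Y=2, W=2) weight 1/882
  (X=0, Z=0, U=3, Y=3, W=2) weight 1/1176
  (X=0, Z=1, U=2, Y=0, W=1) weight 1/882
  (X=0, Z=2, U=2, Y=0, W=0) weight 1/882
  … 122 more
Group by Z:
  weight(Z=0) = 3/28
  weight(Z=1) = 3/28
  weight(Z=2) = 1/12
Total weight = 3/28 + 3/28 + 1/12 = 25/84
P(Z=0 | obs) = 3/28 / 25/84 = 9/25
P(Z=1 | obs) = 3/28 / 25/84 = 9/25
P(Z=2 | obs) = 1/12 / 25/84 = 7/25

P(Z = 1 | obs) = 9/25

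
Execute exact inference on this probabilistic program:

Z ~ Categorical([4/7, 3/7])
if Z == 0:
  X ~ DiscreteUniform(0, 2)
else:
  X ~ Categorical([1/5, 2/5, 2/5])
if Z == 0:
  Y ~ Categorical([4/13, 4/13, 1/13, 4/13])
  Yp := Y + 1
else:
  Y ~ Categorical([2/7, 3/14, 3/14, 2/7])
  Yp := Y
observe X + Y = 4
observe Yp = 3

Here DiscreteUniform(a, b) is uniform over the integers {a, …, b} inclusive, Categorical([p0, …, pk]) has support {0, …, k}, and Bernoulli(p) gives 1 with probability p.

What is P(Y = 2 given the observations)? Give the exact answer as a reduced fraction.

P(Y = 2 | obs) = 35/152

Enumerate traces; 2 have nonzero weight after conditioning:
  (Z=0, X=2, Y=2) weight 4/273
  (Z=1, X=1, Y=3) weight 12/245
Group by Y:
  weight(Y=2) = 4/273
  weight(Y=3) = 12/245
Total weight = 4/273 + 12/245 = 608/9555
P(Y=2 | obs) = 4/273 / 608/9555 = 35/152
P(Y=3 | obs) = 12/245 / 608/9555 = 117/152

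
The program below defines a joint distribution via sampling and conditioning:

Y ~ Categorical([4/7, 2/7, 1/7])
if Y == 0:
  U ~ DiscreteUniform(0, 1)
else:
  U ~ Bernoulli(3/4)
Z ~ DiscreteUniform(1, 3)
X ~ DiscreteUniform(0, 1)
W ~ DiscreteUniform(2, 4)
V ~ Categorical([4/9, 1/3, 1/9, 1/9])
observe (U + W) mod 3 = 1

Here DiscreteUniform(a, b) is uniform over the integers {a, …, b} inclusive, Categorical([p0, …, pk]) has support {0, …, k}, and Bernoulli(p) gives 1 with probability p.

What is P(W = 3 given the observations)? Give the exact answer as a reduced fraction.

Enumerate traces; 144 have nonzero weight after conditioning:
  (Y=0, U=0, Z=1, X=0, W=4, V=0) weight 4/567
  (Y=0, U=0, Z=1, X=0, W=4, V=1) weight 1/189
  (Y=0, U=0, Z=1, X=0, W=4, V=2) weight 1/567
  (Y=0, U=0, Z=1, X=0, W=4, V=3) weight 1/567
  (Y=0, U=0, Z=1, X=1, W=4, V=0) weight 4/567
  (Y=0, U=0, Z=1, X=1, W=4, V=1) weight 1/189
  (Y=0, U=0, Z=1, X=1, W=4, V=2) weight 1/567
  (Y=0, U=0, Z=1, X=1, W=4, V=3) weight 1/567
  (Y=0, U=1, Z=1, X=0, W=3, V=0) weight 4/567
  … 135 more
Group by W:
  weight(W=3) = 17/84
  weight(W=4) = 11/84
Total weight = 17/84 + 11/84 = 1/3
P(W=3 | obs) = 17/84 / 1/3 = 17/28
P(W=4 | obs) = 11/84 / 1/3 = 11/28

P(W = 3 | obs) = 17/28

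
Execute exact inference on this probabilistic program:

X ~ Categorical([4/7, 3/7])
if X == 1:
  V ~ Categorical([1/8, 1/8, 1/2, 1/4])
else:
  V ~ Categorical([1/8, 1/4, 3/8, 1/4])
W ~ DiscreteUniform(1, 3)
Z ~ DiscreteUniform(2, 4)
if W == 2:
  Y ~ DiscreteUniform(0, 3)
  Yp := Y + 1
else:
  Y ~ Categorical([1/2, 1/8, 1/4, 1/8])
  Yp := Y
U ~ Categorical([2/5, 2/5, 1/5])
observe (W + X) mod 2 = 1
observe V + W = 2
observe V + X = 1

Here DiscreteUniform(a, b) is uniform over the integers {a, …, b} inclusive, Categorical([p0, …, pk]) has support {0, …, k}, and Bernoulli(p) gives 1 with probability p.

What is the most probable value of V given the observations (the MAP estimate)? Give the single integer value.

Enumerate traces; 72 have nonzero weight after conditioning:
  (X=0, V=1, W=1, Z=2, Y=0, U=0) weight 1/315
  (X=0, V=1, W=1, Z=2, Y=0, U=1) weight 1/315
  (X=0, V=1, W=1, Z=2, Y=0, U=2) weight 1/630
  (X=0, V=1, W=1, Z=2, Y=1, U=0) weight 1/1260
  (X=0, V=1, W=1, Z=2, Y=1, U=1) weight 1/1260
  (X=0, V=1, W=1, Z=2, Y=1, U=2) weight 1/2520
  (X=0, V=1, W=1, Z=2, Y=2, U=0) weight 1/630
  (X=0, V=1, W=1, Z=2, Y=2, U=1) weight 1/630
  (X=1, V=0, W=2, Z=2, Y=0, U=0) weight 1/1680
  … 63 more
Group by V:
  weight(V=0) = 1/56
  weight(V=1) = 1/21
Total weight = 1/56 + 1/21 = 11/168
P(V=0 | obs) = 1/56 / 11/168 = 3/11
P(V=1 | obs) = 1/21 / 11/168 = 8/11
argmax = 1

argmax_v P(V = v | obs) = 1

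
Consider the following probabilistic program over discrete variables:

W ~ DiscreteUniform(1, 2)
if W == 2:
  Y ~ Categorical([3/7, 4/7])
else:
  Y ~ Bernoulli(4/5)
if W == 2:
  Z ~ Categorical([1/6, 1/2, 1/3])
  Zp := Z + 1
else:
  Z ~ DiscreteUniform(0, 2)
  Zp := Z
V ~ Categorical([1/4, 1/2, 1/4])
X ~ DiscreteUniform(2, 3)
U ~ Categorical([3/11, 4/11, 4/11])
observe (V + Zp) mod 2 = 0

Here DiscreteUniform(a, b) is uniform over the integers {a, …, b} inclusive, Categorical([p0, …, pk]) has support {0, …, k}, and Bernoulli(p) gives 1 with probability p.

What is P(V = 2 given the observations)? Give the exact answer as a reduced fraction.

P(V = 2 | obs) = 7/24

Enumerate traces; 108 have nonzero weight after conditioning:
  (W=1, Y=0, Z=0, V=0, X=2, U=0) weight 1/880
  (W=1, Y=0, Z=0, V=0, X=2, U=1) weight 1/660
  (W=1, Y=0, Z=0, V=0, X=2, U=2) weight 1/660
  (W=1, Y=0, Z=0, V=0, X=3, U=0) weight 1/880
  (W=1, Y=0, Z=0, V=0, X=3, U=1) weight 1/660
  (W=1, Y=0, Z=0, V=0, X=3, U=2) weight 1/660
  (W=1, Y=0, Z=0, V=2, X=2, U=0) weight 1/880
  (W=1, Y=0, Z=0, V=2, X=2, U=1) weight 1/660
  (W=1, Y=0, Z=1, V=1, X=2, U=0) weight 1/440
  … 99 more
Group by V:
  weight(V=0) = 7/48
  weight(V=1) = 5/24
  weight(V=2) = 7/48
Total weight = 7/48 + 5/24 + 7/48 = 1/2
P(V=0 | obs) = 7/48 / 1/2 = 7/24
P(V=1 | obs) = 5/24 / 1/2 = 5/12
P(V=2 | obs) = 7/48 / 1/2 = 7/24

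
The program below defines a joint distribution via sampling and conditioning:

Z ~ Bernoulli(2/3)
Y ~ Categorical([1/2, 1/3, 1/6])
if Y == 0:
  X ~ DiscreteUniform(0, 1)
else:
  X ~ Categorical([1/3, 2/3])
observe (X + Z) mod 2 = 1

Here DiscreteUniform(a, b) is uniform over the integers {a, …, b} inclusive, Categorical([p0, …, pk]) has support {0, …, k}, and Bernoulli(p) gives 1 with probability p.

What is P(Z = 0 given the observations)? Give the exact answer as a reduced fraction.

P(Z = 0 | obs) = 7/17

Enumerate traces; 6 have nonzero weight after conditioning:
  (Z=0, Y=0, X=1) weight 1/12
  (Z=0, Y=1, X=1) weight 2/27
  (Z=0, Y=2, X=1) weight 1/27
  (Z=1, Y=0, X=0) weight 1/6
  (Z=1, Y=1, X=0) weight 2/27
  (Z=1, Y=2, X=0) weight 1/27
Group by Z:
  weight(Z=0) = 7/36
  weight(Z=1) = 5/18
Total weight = 7/36 + 5/18 = 17/36
P(Z=0 | obs) = 7/36 / 17/36 = 7/17
P(Z=1 | obs) = 5/18 / 17/36 = 10/17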